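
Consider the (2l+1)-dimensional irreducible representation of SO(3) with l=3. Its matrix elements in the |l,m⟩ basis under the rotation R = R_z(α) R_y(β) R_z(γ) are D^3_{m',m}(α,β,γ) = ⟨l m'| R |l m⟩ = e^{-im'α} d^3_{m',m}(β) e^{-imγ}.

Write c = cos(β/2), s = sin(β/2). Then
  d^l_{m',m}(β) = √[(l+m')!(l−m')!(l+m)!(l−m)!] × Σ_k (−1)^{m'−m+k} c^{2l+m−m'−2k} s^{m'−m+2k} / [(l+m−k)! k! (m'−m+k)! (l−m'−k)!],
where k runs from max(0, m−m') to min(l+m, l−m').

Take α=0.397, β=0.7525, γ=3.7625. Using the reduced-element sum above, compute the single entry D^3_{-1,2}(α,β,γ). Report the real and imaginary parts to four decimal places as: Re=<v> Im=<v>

Re=0.1545 Im=-0.1740

D^3_{-1,2}(0.397,0.7525,3.7625) = e^{-i·-1·0.397}·d^3_{-1,2}(0.7525)·e^{-i·2·3.7625}. Compute d first:
With c≡cos(β/2)=0.930049 and s≡sin(β/2)=0.367435, N=[2·24·120·1]^{1/2}=75.894664
k: max(0,(2)−(-1))=3 … min(3+(2),3−(-1))=4
  k=3: (−1)^0·75.8947/(12)·0.9300^3·0.3674^3 = +0.252401
  k=4: (−1)^1·75.8947/(24)·0.9300^1·0.3674^5 = -0.019697
d^3_{-1,2}(0.7525) = +0.252401 -0.019697 = +0.232703
Phases: e^{-i·(-1)·0.397}=+0.922225+0.386653i, e^{-i·(2)·3.7625}=+0.323079-0.946372i ⇒ D=+0.154485-0.174027i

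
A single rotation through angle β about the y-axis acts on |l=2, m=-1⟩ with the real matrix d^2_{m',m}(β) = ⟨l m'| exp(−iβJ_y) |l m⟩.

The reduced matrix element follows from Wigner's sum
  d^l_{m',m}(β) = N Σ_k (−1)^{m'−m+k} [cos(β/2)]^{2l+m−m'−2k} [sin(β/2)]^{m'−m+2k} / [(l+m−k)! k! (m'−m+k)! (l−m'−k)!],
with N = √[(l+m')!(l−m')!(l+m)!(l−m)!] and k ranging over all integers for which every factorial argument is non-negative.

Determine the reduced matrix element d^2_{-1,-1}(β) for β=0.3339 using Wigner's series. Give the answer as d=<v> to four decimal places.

d^2_{-1,-1}(β=0.3339) via Wigner's sum:
With c≡cos(β/2)=0.986096 and s≡sin(β/2)=0.166176, N=[1·6·1·6]^{1/2}=6.000000
Admissible k: 0..1 (factorial args all ≥0)
  k=0: (−1)^0·6.0000/(6)·0.9861^4·0.1662^0 = +0.945534
  k=1: (−1)^1·6.0000/(2)·0.9861^2·0.1662^2 = -0.080555
d^2_{-1,-1}(0.3339) = +0.945534 -0.080555 = +0.864979

d=0.8650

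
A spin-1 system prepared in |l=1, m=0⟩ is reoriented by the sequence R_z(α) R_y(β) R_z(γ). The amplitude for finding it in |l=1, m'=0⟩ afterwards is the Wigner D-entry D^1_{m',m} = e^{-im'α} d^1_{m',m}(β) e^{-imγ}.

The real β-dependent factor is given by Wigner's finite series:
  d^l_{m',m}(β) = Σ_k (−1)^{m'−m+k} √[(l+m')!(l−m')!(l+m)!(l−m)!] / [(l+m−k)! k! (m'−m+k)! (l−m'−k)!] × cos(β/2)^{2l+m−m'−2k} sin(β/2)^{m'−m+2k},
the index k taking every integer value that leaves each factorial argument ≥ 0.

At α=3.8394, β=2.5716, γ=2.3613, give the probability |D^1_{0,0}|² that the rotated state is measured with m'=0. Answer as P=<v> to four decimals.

P=0.7088

D^1_{0,0}(3.8394,2.5716,2.3613) = e^{-i·0·3.8394}·d^1_{0,0}(2.5716)·e^{-i·0·2.3613}. Compute d first:
With c≡cos(β/2)=0.281154 and s≡sin(β/2)=0.959663, N=[1·1·1·1]^{1/2}=1.000000
The bounds max(0,m−m')=0 and min(l+m,l−m')=1 give 2 terms
  k=0: (−1)^0·1.0000/(1)·0.2812^2·0.9597^0 = +0.079048
  k=1: (−1)^1·1.0000/(1)·0.2812^0·0.9597^2 = -0.920952
d^1_{0,0}(2.5716) = +0.079048 -0.920952 = -0.841905
|D^1_{0,0}|² = |d^1_{0,0}(β)|² = (-0.841905)² = 0.708804 (the z-rotation phases have unit modulus)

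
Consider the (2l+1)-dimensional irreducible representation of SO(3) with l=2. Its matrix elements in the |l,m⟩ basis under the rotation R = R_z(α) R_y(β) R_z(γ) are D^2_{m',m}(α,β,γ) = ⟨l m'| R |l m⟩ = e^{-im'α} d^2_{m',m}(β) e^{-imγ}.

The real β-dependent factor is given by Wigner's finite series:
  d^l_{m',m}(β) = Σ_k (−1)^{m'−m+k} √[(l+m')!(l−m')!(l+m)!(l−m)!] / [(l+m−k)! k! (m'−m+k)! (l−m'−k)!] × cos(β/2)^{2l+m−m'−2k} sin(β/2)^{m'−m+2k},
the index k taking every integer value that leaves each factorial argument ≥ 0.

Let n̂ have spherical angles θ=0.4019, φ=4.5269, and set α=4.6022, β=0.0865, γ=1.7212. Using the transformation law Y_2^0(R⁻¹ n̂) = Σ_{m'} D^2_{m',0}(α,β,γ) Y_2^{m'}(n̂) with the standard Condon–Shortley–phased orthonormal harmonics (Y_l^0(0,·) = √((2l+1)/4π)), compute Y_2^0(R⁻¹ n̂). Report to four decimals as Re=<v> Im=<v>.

Need the full column D^2_{m',0} for m'=−2..2 at α=4.6022, β=0.0865, γ=1.7212.
cos(β/2)=0.999065, sin(β/2)=0.043237
d^2_{-2,0}: single k=2 term ⇒ +0.004571;  D = -0.004460+0.000999i
d^2_{-1,0}: k∈[1..2] ⇒ +0.105611 -0.000198 = +0.105413;  D = -0.011592-0.104773i
d^2_{0,0}: k∈[0..2] ⇒ +0.996265 -0.007464 +0.000003 = +0.988805;  D = +0.988805+0.000000i
d^2_{1,0}: k∈[0..1] ⇒ -0.105611 +0.000198 = -0.105413;  D = +0.011592-0.104773i
d^2_{2,0}: single k=0 term ⇒ +0.004571;  D = -0.004460-0.000999i
Y_2^{m'}(θ=0.4019,φ=4.5269) and Σ D·Y over m':
  (-0.0045+0.0010i)·(-0.0551-0.0214i)  (-0.0116-0.1048i)·(-0.0513+0.2733i)  (+0.9888+0.0000i)·(+0.4860+0.0000i)  (+0.0116-0.1048i)·(+0.0513+0.2733i)  (-0.0045-0.0010i)·(-0.0551+0.0214i)
Y_2^0(R⁻¹ n̂) = +0.539568+0.000000i

Re=0.5396 Im=0.0000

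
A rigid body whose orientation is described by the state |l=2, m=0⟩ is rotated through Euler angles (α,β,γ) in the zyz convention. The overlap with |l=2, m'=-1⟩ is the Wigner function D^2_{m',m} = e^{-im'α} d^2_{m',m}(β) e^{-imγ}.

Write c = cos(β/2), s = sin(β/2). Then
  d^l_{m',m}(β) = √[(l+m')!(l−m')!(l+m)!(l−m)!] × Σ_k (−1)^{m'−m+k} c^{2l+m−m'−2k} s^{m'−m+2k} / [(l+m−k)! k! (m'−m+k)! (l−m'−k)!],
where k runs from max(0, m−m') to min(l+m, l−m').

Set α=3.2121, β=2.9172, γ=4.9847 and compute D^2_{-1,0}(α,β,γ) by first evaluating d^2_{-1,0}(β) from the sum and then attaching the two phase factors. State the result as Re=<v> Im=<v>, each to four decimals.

Re=0.2650 Im=0.0187

Split into d^2_{-1,0}(β=2.9172) × two z-phases.
Half-angle: c=0.111961, s=0.993713. N=√(1·6·2·2)=4.898979
The bounds max(0,m−m')=1 and min(l+m,l−m')=2 give 2 terms
  k=1: (−1)^0·4.8990/(2)·0.1120^3·0.9937^1 = +0.003416
  k=2: (−1)^1·4.8990/(2)·0.1120^1·0.9937^3 = -0.269107
d^2_{-1,0}(2.9172) = +0.003416 -0.269107 = -0.265691
Attach z-rotation phases: D = e^{-i(-1)(3.2121)}·(-0.265691)·e^{-i(0)(4.9847)} = +0.265031+0.018718i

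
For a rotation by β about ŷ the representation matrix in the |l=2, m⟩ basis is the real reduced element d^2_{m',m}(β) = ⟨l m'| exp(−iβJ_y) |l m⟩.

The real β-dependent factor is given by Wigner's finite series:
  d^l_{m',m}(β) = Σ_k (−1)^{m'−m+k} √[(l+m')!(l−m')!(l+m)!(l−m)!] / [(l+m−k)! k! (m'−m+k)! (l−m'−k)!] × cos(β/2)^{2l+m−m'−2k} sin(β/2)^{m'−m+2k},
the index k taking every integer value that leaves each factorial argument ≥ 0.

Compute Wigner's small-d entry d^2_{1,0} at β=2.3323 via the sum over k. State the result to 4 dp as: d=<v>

d=0.6117

d^2_{1,0}(β=2.3323) via Wigner's sum:
With c≡cos(β/2)=0.393694 and s≡sin(β/2)=0.919242, N=[6·1·2·2]^{1/2}=4.898979
Admissible k: 0..1 (factorial args all ≥0)
  k=0: (−1)^1·4.8990/(2)·0.3937^3·0.9192^1 = -0.137398
  k=1: (−1)^2·4.8990/(2)·0.3937^1·0.9192^3 = +0.749071
d^2_{1,0}(2.3323) = -0.137398 +0.749071 = +0.611673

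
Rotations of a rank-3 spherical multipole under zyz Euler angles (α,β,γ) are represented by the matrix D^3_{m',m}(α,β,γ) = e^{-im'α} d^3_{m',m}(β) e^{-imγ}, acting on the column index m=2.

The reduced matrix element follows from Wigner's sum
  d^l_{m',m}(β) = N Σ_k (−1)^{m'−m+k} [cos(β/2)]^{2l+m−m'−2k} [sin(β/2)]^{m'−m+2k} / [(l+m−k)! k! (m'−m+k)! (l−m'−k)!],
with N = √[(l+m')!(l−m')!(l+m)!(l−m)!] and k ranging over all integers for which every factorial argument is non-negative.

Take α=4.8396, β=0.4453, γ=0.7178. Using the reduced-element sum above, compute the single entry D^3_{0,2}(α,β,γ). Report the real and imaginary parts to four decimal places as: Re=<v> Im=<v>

Split into d^3_{0,2}(β=0.4453) × two z-phases.
c=cos(0.4453/2)=0.975316, s=sin(0.4453/2)=0.220815; N=√[6·6·120·1]=65.726707
k: max(0,(2)−(0))=2 … min(3+(2),3−(0))=3
  k=2: (−1)^0·65.7267/(12)·0.9753^4·0.2208^2 = +0.241657
  k=3: (−1)^1·65.7267/(12)·0.9753^2·0.2208^4 = -0.012387
d^3_{0,2}(0.4453) = +0.241657 -0.012387 = +0.229270
Phases: e^{-i·(0)·4.8396}=+1.000000+0.000000i, e^{-i·(2)·0.7178}=+0.134785-0.990875i ⇒ D=+0.030902-0.227177i

Re=0.0309 Im=-0.2272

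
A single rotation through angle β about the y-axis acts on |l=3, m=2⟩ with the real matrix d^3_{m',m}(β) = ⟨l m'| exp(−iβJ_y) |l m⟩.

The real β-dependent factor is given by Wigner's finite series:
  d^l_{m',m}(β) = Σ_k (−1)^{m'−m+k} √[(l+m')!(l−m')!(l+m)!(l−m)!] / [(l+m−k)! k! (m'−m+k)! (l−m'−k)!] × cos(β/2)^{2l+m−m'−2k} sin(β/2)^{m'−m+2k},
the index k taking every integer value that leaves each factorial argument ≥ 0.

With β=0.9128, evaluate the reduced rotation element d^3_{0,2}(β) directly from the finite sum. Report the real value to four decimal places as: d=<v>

d^3_{0,2}(β=0.9128) via Wigner's sum:
Half-angle: c=0.897645, s=0.440719. N=√(6·6·120·1)=65.726707
Admissible k: 2..3 (factorial args all ≥0)
  k=2: (−1)^0·65.7267/(12)·0.8976^4·0.4407^2 = +0.690722
  k=3: (−1)^1·65.7267/(12)·0.8976^2·0.4407^4 = -0.166502
d^3_{0,2}(0.9128) = +0.690722 -0.166502 = +0.524220

d=0.5242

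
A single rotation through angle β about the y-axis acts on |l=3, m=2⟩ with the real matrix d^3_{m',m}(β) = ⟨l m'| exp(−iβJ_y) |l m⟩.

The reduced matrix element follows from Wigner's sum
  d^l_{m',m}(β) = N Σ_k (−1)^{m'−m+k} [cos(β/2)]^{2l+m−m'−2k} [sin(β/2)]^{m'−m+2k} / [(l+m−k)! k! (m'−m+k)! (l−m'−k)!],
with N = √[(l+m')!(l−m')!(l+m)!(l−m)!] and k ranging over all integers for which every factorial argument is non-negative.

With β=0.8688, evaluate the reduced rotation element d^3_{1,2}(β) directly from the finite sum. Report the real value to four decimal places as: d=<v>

d^3_{1,2}(β=0.8688) via Wigner's sum:
Half-angle: c=0.907123, s=0.420866. N=√(24·2·120·1)=75.894664
k∈{1,2} keeps every argument non-negative
  k=1: (−1)^0·75.8947/(24)·0.9071^5·0.4209^1 = +0.817475
  k=2: (−1)^1·75.8947/(12)·0.9071^3·0.4209^3 = -0.351933
d^3_{1,2}(0.8688) = +0.817475 -0.351933 = +0.465541

d=0.4655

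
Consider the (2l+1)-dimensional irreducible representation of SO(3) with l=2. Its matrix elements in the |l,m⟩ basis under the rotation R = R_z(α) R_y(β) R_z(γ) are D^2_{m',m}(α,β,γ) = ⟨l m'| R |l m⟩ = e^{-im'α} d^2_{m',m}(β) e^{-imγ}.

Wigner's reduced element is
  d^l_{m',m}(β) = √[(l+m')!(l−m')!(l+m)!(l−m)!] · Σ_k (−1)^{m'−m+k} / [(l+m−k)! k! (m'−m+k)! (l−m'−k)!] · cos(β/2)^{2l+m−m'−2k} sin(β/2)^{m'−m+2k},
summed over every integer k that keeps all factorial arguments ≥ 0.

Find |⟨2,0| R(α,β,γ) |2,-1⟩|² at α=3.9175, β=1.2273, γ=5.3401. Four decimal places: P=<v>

Split into d^2_{0,-1}(β=1.2273) × two z-phases.
With c≡cos(β/2)=0.817552 and s≡sin(β/2)=0.575855, N=[2·2·1·6]^{1/2}=4.898979
The bounds max(0,m−m')=0 and min(l+m,l−m')=1 give 2 terms
  k=0: (−1)^1·4.8990/(2)·0.8176^3·0.5759^1 = -0.770787
  k=1: (−1)^2·4.8990/(2)·0.8176^1·0.5759^3 = +0.382412
d^2_{0,-1}(1.2273) = -0.770787 +0.382412 = -0.388376
|D^2_{0,-1}|² = |d^2_{0,-1}(β)|² = (-0.388376)² = 0.150836 (the z-rotation phases have unit modulus)

P=0.1508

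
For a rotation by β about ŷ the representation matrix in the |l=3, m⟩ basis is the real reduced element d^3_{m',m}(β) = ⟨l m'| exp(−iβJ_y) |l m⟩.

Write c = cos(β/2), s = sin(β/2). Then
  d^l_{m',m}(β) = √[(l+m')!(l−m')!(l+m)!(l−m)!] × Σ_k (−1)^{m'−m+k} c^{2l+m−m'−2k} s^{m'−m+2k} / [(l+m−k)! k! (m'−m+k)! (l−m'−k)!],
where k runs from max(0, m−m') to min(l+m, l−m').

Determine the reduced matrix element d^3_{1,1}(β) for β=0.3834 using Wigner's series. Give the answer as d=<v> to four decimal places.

d^3_{1,1}(β=0.3834) via Wigner's sum:
With c≡cos(β/2)=0.981682 and s≡sin(β/2)=0.190528, N=[24·2·24·2]^{1/2}=48.000000
Admissible k: 0..2 (factorial args all ≥0)
  k=0: (−1)^0·48.0000/(48)·0.9817^6·0.1905^0 = +0.895003
  k=1: (−1)^1·48.0000/(6)·0.9817^4·0.1905^2 = -0.269706
  k=2: (−1)^2·48.0000/(8)·0.9817^2·0.1905^4 = +0.007620
d^3_{1,1}(0.3834) = +0.895003 -0.269706 +0.007620 = +0.632916

d=0.6329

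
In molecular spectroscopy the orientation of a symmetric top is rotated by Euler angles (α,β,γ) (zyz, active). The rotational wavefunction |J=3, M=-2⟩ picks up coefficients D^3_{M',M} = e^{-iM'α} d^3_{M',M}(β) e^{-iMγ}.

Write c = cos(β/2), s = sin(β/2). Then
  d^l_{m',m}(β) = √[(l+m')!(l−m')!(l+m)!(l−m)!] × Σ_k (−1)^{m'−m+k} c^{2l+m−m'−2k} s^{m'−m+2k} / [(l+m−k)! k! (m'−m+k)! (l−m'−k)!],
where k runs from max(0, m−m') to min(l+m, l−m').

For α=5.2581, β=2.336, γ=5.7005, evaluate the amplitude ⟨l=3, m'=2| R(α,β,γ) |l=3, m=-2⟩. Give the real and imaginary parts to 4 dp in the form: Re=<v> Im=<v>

Re=-0.0354 Im=-0.0433

Split into d^3_{2,-2}(β=2.336) × two z-phases.
Half-angle: c=0.391992, s=0.919968. N=√(120·1·1·120)=120.000000
The bounds max(0,m−m')=0 and min(l+m,l−m')=1 give 2 terms
  k=0: (−1)^4·120.0000/(24)·0.3920^2·0.9200^4 = +0.550322
  k=1: (−1)^5·120.0000/(120)·0.3920^0·0.9200^6 = -0.606230
d^3_{2,-2}(2.336) = +0.550322 -0.606230 = -0.055908
Attach z-rotation phases: D = e^{-i(2)(5.2581)}·(-0.055908)·e^{-i(-2)(5.7005)} = -0.035415-0.043261i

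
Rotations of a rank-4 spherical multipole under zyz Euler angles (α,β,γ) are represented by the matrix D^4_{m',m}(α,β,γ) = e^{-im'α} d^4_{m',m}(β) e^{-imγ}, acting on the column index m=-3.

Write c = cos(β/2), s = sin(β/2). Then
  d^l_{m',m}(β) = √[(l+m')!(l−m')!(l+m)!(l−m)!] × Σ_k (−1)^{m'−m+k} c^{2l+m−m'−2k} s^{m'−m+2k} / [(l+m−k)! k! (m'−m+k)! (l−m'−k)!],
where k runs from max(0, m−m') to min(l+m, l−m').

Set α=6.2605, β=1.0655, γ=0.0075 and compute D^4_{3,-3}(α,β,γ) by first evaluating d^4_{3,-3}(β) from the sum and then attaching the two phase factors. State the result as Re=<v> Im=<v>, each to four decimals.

Re=0.0844 Im=0.0077

Split into d^4_{3,-3}(β=1.0655) × two z-phases.
Half-angle: c=0.861414, s=0.507904. N=√(5040·1·1·5040)=5040.000000
k∈{0,1} keeps every argument non-negative
  k=0: (−1)^6·5040.0000/(720)·0.8614^2·0.5079^6 = +0.089169
  k=1: (−1)^7·5040.0000/(5040)·0.8614^0·0.5079^8 = -0.004428
d^4_{3,-3}(1.0655) = +0.089169 -0.004428 = +0.084740
Attach z-rotation phases: D = e^{-i(3)(6.2605)}·(+0.084740)·e^{-i(-3)(0.0075)} = +0.084393+0.007663i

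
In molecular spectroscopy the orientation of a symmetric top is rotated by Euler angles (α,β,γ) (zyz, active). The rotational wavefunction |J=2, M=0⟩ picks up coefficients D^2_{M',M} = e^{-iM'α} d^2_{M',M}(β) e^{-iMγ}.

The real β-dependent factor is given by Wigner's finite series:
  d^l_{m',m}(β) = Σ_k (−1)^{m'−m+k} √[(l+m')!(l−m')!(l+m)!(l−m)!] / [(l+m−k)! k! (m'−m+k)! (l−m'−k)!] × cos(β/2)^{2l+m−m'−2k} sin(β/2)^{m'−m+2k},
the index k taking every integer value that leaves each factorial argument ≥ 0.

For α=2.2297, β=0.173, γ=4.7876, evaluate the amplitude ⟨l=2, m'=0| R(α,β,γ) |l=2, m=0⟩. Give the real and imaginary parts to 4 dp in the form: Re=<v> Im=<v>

Split into d^2_{0,0}(β=0.173) × two z-phases.
With c≡cos(β/2)=0.996261 and s≡sin(β/2)=0.086392, N=[2·2·2·2]^{1/2}=4.000000
k∈{0,1,2} keeps every argument non-negative
  k=0: (−1)^0·4.0000/(4)·0.9963^4·0.0864^0 = +0.985128
  k=1: (−1)^1·4.0000/(1)·0.9963^2·0.0864^2 = -0.029632
  k=2: (−1)^2·4.0000/(4)·0.9963^0·0.0864^4 = +0.000056
d^2_{0,0}(0.173) = +0.985128 -0.029632 +0.000056 = +0.955553
Attach z-rotation phases: D = e^{-i(0)(2.2297)}·(+0.955553)·e^{-i(0)(4.7876)} = +0.955553+0.000000i

Re=0.9556 Im=0.0000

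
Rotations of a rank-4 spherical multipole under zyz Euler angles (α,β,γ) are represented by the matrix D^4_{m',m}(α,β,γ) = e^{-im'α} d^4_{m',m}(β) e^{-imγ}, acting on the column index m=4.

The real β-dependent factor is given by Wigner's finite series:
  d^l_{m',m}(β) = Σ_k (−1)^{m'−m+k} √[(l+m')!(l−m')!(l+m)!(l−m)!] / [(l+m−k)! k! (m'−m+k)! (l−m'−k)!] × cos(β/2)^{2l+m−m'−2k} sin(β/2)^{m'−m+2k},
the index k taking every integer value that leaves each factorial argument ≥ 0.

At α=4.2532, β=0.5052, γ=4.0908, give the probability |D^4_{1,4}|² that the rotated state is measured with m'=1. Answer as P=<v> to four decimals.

Split into d^4_{1,4}(β=0.5052) × two z-phases.
c=cos(0.5052/2)=0.968266, s=sin(0.5052/2)=0.249922; N=√[120·6·40320·1]=5387.986637
The bounds max(0,m−m')=3 and min(l+m,l−m')=3 give 1 term
  k=3: (−1)^0·5387.9866/(720)·0.9683^5·0.2499^3 = +0.099422
d^4_{1,4}(0.5052) = +0.099422
|D^4_{1,4}|² = |d^4_{1,4}(β)|² = (+0.099422)² = 0.009885 (the z-rotation phases have unit modulus)

P=0.0099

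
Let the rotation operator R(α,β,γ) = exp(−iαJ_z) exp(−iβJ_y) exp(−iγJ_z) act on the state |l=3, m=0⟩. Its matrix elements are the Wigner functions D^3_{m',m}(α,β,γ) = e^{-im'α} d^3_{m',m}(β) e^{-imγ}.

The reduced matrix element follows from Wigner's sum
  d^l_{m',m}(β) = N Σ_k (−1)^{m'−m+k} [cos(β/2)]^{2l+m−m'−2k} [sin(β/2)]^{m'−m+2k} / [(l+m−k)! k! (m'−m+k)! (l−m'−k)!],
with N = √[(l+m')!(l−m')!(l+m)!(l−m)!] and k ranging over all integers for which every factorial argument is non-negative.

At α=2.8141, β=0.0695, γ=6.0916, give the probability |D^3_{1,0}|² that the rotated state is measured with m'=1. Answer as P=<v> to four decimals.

Split into d^3_{1,0}(β=0.0695) × two z-phases.
With c≡cos(β/2)=0.999396 and s≡sin(β/2)=0.034743, N=[24·2·6·6]^{1/2}=41.569219
The bounds max(0,m−m')=0 and min(l+m,l−m')=2 give 3 terms
  k=0: (−1)^1·41.5692/(12)·0.9994^5·0.0347^1 = -0.119990
  k=1: (−1)^2·41.5692/(4)·0.9994^3·0.0347^3 = +0.000435
  k=2: (−1)^3·41.5692/(12)·0.9994^1·0.0347^5 = -0.000000
d^3_{1,0}(0.0695) = -0.119990 +0.000435 -0.000000 = -0.119556
|D^3_{1,0}|² = |d^3_{1,0}(β)|² = (-0.119556)² = 0.014294 (the z-rotation phases have unit modulus)

P=0.0143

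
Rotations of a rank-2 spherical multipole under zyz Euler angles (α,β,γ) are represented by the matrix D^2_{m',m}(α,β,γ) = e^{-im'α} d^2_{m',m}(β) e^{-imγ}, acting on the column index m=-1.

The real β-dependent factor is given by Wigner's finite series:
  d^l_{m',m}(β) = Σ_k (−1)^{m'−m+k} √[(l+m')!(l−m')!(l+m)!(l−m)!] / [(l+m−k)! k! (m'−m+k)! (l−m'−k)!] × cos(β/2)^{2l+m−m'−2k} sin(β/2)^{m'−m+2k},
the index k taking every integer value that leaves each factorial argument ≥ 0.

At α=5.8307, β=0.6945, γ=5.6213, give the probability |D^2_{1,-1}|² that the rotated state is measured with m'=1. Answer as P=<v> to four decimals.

First d^2_{1,-1}(β=0.6945), then the phase factors e^{-i(1)α} and e^{-i(-1)γ}:
With c≡cos(β/2)=0.940312 and s≡sin(β/2)=0.340313, N=[6·1·1·6]^{1/2}=6.000000
k∈{0,1} keeps every argument non-negative
  k=0: (−1)^2·6.0000/(2)·0.9403^2·0.3403^2 = +0.307201
  k=1: (−1)^3·6.0000/(6)·0.9403^0·0.3403^4 = -0.013413
d^2_{1,-1}(0.6945) = +0.307201 -0.013413 = +0.293789
|D^2_{1,-1}|² = |d^2_{1,-1}(β)|² = (+0.293789)² = 0.086312 (the z-rotation phases have unit modulus)

P=0.0863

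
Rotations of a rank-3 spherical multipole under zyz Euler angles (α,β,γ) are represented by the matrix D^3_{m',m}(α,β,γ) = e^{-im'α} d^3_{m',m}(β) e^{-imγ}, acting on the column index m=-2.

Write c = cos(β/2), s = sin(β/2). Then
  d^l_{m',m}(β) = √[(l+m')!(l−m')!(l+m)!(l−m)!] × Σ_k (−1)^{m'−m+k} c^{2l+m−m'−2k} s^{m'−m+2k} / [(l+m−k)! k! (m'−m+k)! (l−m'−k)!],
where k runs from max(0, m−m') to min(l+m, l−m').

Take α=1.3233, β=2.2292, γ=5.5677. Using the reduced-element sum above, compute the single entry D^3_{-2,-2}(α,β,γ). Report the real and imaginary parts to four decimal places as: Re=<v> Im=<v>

Split into d^3_{-2,-2}(β=2.2292) × two z-phases.
With c≡cos(β/2)=0.440537 and s≡sin(β/2)=0.897735, N=[1·120·1·120]^{1/2}=120.000000
Admissible k: 0..1 (factorial args all ≥0)
  k=0: (−1)^0·120.0000/(120)·0.4405^6·0.8977^0 = +0.007310
  k=1: (−1)^1·120.0000/(24)·0.4405^4·0.8977^2 = -0.151773
d^3_{-2,-2}(2.2292) = +0.007310 -0.151773 = -0.144463
Attach z-rotation phases: D = e^{-i(-2)(1.3233)}·(-0.144463)·e^{-i(-2)(5.5677)} = -0.050237-0.135447i

Re=-0.0502 Im=-0.1354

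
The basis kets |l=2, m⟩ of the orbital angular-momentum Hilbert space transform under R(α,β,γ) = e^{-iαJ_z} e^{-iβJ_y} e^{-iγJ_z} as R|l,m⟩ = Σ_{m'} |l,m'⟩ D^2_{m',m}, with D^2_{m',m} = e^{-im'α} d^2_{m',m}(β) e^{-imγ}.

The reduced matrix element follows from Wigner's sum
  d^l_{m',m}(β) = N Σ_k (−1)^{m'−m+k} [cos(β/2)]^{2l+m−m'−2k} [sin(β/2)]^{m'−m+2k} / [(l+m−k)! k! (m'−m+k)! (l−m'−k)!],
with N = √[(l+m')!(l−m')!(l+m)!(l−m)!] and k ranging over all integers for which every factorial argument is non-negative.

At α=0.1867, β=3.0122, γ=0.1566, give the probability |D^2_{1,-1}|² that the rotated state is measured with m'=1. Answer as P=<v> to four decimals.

First d^2_{1,-1}(β=3.0122), then the phase factors e^{-i(1)α} and e^{-i(-1)γ}:
With c≡cos(β/2)=0.064651 and s≡sin(β/2)=0.997908, N=[6·1·1·6]^{1/2}=6.000000
k: max(0,(-1)−(1))=0 … min(2+(-1),2−(1))=1
  k=0: (−1)^2·6.0000/(2)·0.0647^2·0.9979^2 = +0.012487
  k=1: (−1)^3·6.0000/(6)·0.0647^0·0.9979^4 = -0.991658
d^2_{1,-1}(3.0122) = +0.012487 -0.991658 = -0.979171
|D^2_{1,-1}|² = |d^2_{1,-1}(β)|² = (-0.979171)² = 0.958776 (the z-rotation phases have unit modulus)

P=0.9588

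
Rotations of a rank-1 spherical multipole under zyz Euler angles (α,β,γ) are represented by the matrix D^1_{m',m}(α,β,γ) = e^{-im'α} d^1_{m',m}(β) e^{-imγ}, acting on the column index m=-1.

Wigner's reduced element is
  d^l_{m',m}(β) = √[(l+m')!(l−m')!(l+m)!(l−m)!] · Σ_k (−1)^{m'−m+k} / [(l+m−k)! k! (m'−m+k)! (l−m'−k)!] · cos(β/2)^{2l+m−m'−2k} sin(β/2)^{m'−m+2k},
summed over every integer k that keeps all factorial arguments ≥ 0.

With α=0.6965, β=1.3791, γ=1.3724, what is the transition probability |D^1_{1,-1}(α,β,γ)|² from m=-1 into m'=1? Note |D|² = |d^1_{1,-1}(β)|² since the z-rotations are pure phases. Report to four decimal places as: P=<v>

P=0.1638

First d^1_{1,-1}(β=1.3791), then the phase factors e^{-i(1)α} and e^{-i(-1)γ}:
c=cos(1.3791/2)=0.771532, s=sin(1.3791/2)=0.636190; N=√[2·1·1·2]=2.000000
k∈{0} keeps every argument non-negative
  k=0: (−1)^2·2.0000/(2)·0.7715^0·0.6362^2 = +0.404738
d^1_{1,-1}(1.3791) = +0.404738
|D^1_{1,-1}|² = |d^1_{1,-1}(β)|² = (+0.404738)² = 0.163813 (the z-rotation phases have unit modulus)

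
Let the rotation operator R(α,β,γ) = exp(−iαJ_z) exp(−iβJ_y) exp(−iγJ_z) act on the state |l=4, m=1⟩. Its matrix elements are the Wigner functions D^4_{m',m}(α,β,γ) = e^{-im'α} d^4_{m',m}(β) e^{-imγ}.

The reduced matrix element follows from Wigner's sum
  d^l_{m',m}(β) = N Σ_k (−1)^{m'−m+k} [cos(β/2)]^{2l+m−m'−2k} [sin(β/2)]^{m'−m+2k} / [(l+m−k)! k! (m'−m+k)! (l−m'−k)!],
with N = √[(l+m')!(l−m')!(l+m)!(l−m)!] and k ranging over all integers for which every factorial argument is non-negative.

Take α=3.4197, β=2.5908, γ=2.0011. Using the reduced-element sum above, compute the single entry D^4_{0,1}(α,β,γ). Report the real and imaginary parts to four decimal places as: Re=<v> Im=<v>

Re=0.2166 Im=0.4719

First d^4_{0,1}(β=2.5908), then the phase factors e^{-i(0)α} and e^{-i(1)γ}:
Half-angle: c=0.271928, s=0.962318. N=√(24·24·120·6)=643.987578
The bounds max(0,m−m')=1 and min(l+m,l−m')=4 give 4 terms
  k=1: (−1)^0·643.9876/(144)·0.2719^7·0.9623^1 = +0.000473
  k=2: (−1)^1·643.9876/(24)·0.2719^5·0.9623^3 = -0.035554
  k=3: (−1)^2·643.9876/(24)·0.2719^3·0.9623^5 = +0.445268
  k=4: (−1)^3·643.9876/(144)·0.2719^1·0.9623^7 = -0.929390
d^4_{0,1}(2.5908) = +0.000473 -0.035554 +0.445268 -0.929390 = -0.519204
D = (+1.000000+0.000000i)·(-0.519204)·(-0.417147-0.908839i) = +0.216584+0.471872i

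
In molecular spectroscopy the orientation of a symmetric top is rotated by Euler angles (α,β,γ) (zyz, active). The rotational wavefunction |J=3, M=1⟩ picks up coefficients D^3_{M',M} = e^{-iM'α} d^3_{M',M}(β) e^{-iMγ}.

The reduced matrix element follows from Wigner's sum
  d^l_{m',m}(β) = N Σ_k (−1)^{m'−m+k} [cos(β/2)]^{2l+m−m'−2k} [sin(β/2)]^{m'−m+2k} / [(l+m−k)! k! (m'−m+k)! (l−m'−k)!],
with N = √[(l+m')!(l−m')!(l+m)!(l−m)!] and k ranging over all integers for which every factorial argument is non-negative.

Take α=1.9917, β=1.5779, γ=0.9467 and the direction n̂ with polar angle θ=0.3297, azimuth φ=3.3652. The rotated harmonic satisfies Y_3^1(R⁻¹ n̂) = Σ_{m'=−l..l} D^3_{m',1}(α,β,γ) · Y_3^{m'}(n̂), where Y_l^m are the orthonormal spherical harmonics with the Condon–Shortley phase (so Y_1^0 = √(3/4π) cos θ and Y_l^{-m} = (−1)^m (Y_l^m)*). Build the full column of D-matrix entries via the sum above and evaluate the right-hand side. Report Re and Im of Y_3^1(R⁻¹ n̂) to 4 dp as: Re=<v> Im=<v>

Re=-0.0940 Im=0.3032

Need the full column D^3_{m',1} for m'=−3..3 at α=1.9917, β=1.5779, γ=0.9467.
cos(β/2)=0.704591, sin(β/2)=0.709614
d^3_{-3,1}: single k=4 term ⇒ +0.487537;  D = +0.151516-0.463396i
d^3_{-2,1}: k∈[3..4] ⇒ +0.790510 -0.400910 = +0.389599;  D = -0.387458+0.040791i
d^3_{-1,1}: k∈[2..4] ⇒ +0.744635 -1.007053 +0.127683 = -0.134735;  D = -0.067624-0.116536i
d^3_{0,1}: k∈[1..3] ⇒ +0.426872 -1.298940 +0.439175 = -0.432893;  D = -0.252967+0.351289i
d^3_{1,1}: k∈[0..2] ⇒ +0.122355 -0.992846 +0.755290 = -0.115202;  D = +0.112832+0.023247i
d^3_{2,1}: k∈[0..1] ⇒ -0.389679 +0.790510 = +0.400831;  D = +0.086578+0.391369i
d^3_{3,1}: single k=0 term ⇒ +0.480660;  D = +0.385932-0.286513i
Y_3^{m'}(θ=0.3297,φ=3.3652) and Σ D·Y over m':
  (+0.1515-0.4634i)·(-0.0111+0.0088i)  (-0.3875+0.0408i)·(+0.0914-0.0438i)  (-0.0676-0.1165i)·(-0.3546+0.0806i)  (-0.2530+0.3513i)·(+0.5211+0.0000i)  (+0.1128+0.0232i)·(+0.3546+0.0806i)  (+0.0866+0.3914i)·(+0.0914+0.0438i)  (+0.3859-0.2865i)·(+0.0111+0.0088i)
Y_3^1(R⁻¹ n̂) = -0.093965+0.303241i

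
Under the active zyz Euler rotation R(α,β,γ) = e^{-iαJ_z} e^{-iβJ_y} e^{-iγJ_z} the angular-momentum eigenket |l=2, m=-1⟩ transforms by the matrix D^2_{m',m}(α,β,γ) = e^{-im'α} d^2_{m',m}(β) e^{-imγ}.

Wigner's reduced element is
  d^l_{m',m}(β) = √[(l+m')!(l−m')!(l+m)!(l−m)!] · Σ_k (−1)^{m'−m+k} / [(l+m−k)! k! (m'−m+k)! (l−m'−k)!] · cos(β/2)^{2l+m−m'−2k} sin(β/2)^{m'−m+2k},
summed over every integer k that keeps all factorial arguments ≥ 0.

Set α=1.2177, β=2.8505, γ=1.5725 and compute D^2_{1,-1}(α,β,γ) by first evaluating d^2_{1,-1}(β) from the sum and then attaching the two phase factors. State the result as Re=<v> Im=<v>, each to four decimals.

Re=-0.8408 Im=-0.3115

D^2_{1,-1}(1.2177,2.8505,1.5725) = e^{-i·1·1.2177}·d^2_{1,-1}(2.8505)·e^{-i·-1·1.5725}. Compute d first:
With c≡cos(β/2)=0.145033 and s≡sin(β/2)=0.989427, N=[6·1·1·6]^{1/2}=6.000000
k∈{0,1} keeps every argument non-negative
  k=0: (−1)^2·6.0000/(2)·0.1450^2·0.9894^2 = +0.061776
  k=1: (−1)^3·6.0000/(6)·0.1450^0·0.9894^4 = -0.958373
d^2_{1,-1}(2.8505) = +0.061776 -0.958373 = -0.896597
Attach z-rotation phases: D = e^{-i(1)(1.2177)}·(-0.896597)·e^{-i(-1)(1.5725)} = -0.840753-0.311480i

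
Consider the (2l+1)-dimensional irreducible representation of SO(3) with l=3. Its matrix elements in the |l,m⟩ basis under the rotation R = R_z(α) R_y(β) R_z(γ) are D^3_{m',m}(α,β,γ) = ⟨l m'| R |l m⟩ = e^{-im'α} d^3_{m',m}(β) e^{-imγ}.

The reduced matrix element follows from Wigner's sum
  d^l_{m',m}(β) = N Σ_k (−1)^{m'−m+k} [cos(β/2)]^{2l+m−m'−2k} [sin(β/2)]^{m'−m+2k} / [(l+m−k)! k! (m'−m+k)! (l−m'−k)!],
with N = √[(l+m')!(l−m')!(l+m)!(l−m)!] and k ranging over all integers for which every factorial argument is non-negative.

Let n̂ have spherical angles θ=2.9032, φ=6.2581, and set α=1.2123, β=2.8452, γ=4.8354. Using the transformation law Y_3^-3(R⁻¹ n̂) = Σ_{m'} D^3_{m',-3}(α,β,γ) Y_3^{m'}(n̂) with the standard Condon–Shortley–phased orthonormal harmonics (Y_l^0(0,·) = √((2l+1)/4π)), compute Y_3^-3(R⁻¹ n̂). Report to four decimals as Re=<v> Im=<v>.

Re=-0.0038 Im=-0.0114

Need the full column D^3_{m',-3} for m'=−3..3 at α=1.2123, β=2.8452, γ=4.8354.
cos(β/2)=0.147654, sin(β/2)=0.989039
d^3_{-3,-3}: single k=0 term ⇒ +0.000010;  D = +0.000008-0.000007i
d^3_{-2,-3}: single k=0 term ⇒ -0.000170;  D = +0.000058+0.000160i
d^3_{-1,-3}: single k=0 term ⇒ +0.001801;  D = -0.001801-0.000019i
d^3_{0,-3}: single k=0 term ⇒ -0.013928;  D = +0.005024-0.012991i
d^3_{1,-3}: single k=0 term ⇒ +0.080796;  D = +0.060340+0.053732i
d^3_{2,-3}: single k=0 term ⇒ -0.342286;  D = -0.302849+0.159507i
d^3_{3,-3}: single k=0 term ⇒ +0.936010;  D = -0.117880-0.928558i
Y_3^{m'}(θ=2.9032,φ=6.2581) and Σ D·Y over m':
  (+0.0000-0.0000i)·(+0.0055+0.0004i)  (+0.0001+0.0002i)·(-0.0553-0.0028i)  (-0.0018-0.0000i)·(+0.2839+0.0071i)  (+0.0050-0.0130i)·(-0.6241+0.0000i)  (+0.0603+0.0537i)·(-0.2839+0.0071i)  (-0.3028+0.1595i)·(-0.0553+0.0028i)  (-0.1179-0.9286i)·(-0.0055+0.0004i)
Y_3^-3(R⁻¹ n̂) = -0.003827-0.011368i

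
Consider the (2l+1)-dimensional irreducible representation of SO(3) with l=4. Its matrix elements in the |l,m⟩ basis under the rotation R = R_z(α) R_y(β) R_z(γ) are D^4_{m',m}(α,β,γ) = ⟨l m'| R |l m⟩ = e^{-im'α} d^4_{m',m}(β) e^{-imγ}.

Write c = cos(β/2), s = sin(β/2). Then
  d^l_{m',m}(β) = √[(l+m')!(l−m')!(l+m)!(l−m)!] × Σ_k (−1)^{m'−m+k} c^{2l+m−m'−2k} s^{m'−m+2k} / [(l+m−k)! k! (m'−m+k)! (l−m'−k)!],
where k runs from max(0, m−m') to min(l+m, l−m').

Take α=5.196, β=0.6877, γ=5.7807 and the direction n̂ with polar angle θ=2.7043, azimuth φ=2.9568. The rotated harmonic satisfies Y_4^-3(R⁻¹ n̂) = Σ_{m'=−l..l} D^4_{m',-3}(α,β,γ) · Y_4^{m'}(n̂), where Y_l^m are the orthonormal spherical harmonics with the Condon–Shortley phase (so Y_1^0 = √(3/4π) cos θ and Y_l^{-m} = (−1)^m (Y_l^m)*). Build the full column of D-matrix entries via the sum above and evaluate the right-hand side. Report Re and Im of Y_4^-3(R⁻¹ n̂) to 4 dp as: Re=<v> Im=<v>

Need the full column D^4_{m',-3} for m'=−4..4 at α=5.196, β=0.6877, γ=5.7807.
cos(β/2)=0.941464, sin(β/2)=0.337114
d^4_{-4,-3}: single k=1 term ⇒ +0.625097;  D = +0.568974+0.258872i
d^4_{-3,-3}: k∈[0..1] ⇒ +0.617204 -0.553954 = +0.063250;  D = +0.003579+0.063149i
d^4_{-2,-3}: k∈[0..1] ⇒ -0.826925 +0.318079 = -0.508847;  D = +0.436381-0.261718i
d^4_{-1,-3}: k∈[0..1] ⇒ +0.628125 -0.134228 = +0.493897;  D = -0.421845-0.256869i
d^4_{0,-3}: k∈[0..1] ⇒ -0.335284 +0.042989 = -0.292295;  D = -0.018502+0.291709i
d^4_{1,-3}: k∈[0..1] ⇒ +0.134228 -0.010326 = +0.123901;  D = +0.113119-0.050553i
d^4_{2,-3}: k∈[0..1] ⇒ -0.040783 +0.001743 = -0.039040;  D = -0.030675-0.024149i
d^4_{3,-3}: k∈[0..1] ⇒ +0.009107 -0.000167 = +0.008940;  D = -0.001630+0.008790i
d^4_{4,-3}: single k=0 term ⇒ -0.001318;  D = +0.001259-0.000390i
Y_4^{m'}(θ=2.7043,φ=2.9568) and Σ D·Y over m':
  (+0.5690+0.2589i)·(+0.0105+0.0096i)  (+0.0036+0.0631i)·(+0.0732+0.0453i)  (+0.4364-0.2617i)·(+0.2654+0.1028i)  (-0.4218-0.2569i)·(+0.4896+0.0915i)  (-0.0185+0.2917i)·(+0.2065+0.0000i)  (+0.1131-0.0506i)·(-0.4896+0.0915i)  (-0.0307-0.0241i)·(+0.2654-0.1028i)  (-0.0016+0.0088i)·(-0.0732+0.0453i)  (+0.0013-0.0004i)·(+0.0105-0.0096i)
Y_4^-3(R⁻¹ n̂) = -0.104882-0.084665i

Re=-0.1049 Im=-0.0847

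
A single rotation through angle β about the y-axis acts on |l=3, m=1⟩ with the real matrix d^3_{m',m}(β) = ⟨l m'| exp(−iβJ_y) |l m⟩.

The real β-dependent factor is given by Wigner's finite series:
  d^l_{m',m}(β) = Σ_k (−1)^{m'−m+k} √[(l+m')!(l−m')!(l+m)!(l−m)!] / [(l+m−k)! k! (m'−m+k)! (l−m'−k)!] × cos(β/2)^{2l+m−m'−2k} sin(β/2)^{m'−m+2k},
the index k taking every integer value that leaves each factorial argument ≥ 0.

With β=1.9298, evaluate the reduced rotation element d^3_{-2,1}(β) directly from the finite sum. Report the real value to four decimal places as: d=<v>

d^3_{-2,1}(β=1.9298) via Wigner's sum:
c=cos(1.9298/2)=0.569499, s=sin(1.9298/2)=0.821992; N=√[1·120·24·2]=75.894664
Admissible k: 3..4 (factorial args all ≥0)
  k=3: (−1)^0·75.8947/(12)·0.5695^3·0.8220^3 = +0.648801
  k=4: (−1)^1·75.8947/(24)·0.5695^1·0.8220^5 = -0.675820
d^3_{-2,1}(1.9298) = +0.648801 -0.675820 = -0.027018

d=-0.0270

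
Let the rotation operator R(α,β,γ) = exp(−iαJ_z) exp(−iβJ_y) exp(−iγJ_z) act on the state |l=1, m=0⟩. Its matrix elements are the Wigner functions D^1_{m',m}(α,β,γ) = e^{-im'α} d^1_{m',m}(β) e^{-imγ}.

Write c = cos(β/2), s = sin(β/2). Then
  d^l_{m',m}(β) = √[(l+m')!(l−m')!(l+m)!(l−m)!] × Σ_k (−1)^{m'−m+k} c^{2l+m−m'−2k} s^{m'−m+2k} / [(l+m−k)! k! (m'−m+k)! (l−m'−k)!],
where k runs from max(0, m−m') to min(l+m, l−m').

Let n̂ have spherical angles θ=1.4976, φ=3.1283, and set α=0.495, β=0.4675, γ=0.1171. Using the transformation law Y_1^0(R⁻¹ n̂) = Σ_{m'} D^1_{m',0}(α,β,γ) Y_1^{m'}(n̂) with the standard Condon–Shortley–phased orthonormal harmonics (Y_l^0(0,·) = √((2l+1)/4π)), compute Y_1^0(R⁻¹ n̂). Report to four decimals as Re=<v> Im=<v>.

Need the full column D^1_{m',0} for m'=−1..1 at α=0.495, β=0.4675, γ=0.1171.
cos(β/2)=0.972805, sin(β/2)=0.231627
d^1_{-1,0}: single k=1 term ⇒ +0.318662;  D = +0.280412+0.151374i
d^1_{0,0}: k∈[0..1] ⇒ +0.946349 -0.053651 = +0.892698;  D = +0.892698+0.000000i
d^1_{1,0}: single k=0 term ⇒ -0.318662;  D = -0.280412+0.151374i
Y_1^{m'}(θ=1.4976,φ=3.1283) and Σ D·Y over m':
  (+0.2804+0.1514i)·(-0.3445-0.0046i)  (+0.8927+0.0000i)·(+0.0357+0.0000i)  (-0.2804+0.1514i)·(+0.3445-0.0046i)
Y_1^0(R⁻¹ n̂) = -0.159941+0.000000i

Re=-0.1599 Im=0.0000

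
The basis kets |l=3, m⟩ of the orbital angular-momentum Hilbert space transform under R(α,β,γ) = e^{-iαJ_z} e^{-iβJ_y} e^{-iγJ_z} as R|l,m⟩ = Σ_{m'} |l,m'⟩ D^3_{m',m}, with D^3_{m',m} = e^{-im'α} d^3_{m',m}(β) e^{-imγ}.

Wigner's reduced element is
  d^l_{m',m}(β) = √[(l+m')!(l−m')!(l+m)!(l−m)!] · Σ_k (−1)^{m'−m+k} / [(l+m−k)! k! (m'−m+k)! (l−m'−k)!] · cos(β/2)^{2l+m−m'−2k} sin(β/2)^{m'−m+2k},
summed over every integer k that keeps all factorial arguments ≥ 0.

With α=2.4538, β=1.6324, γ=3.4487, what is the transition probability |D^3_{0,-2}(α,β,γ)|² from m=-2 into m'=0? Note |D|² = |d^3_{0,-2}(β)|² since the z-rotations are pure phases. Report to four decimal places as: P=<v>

P=0.0071

D^3_{0,-2}(2.4538,1.6324,3.4487) = e^{-i·0·2.4538}·d^3_{0,-2}(1.6324)·e^{-i·-2·3.4487}. Compute d first:
With c≡cos(β/2)=0.684995 and s≡sin(β/2)=0.728548, N=[6·6·1·120]^{1/2}=65.726707
k: max(0,(-2)−(0))=0 … min(3+(-2),3−(0))=1
  k=0: (−1)^2·65.7267/(12)·0.6850^4·0.7285^2 = +0.640067
  k=1: (−1)^3·65.7267/(12)·0.6850^2·0.7285^4 = -0.724049
d^3_{0,-2}(1.6324) = +0.640067 -0.724049 = -0.083981
|D^3_{0,-2}|² = |d^3_{0,-2}(β)|² = (-0.083981)² = 0.007053 (the z-rotation phases have unit modulus)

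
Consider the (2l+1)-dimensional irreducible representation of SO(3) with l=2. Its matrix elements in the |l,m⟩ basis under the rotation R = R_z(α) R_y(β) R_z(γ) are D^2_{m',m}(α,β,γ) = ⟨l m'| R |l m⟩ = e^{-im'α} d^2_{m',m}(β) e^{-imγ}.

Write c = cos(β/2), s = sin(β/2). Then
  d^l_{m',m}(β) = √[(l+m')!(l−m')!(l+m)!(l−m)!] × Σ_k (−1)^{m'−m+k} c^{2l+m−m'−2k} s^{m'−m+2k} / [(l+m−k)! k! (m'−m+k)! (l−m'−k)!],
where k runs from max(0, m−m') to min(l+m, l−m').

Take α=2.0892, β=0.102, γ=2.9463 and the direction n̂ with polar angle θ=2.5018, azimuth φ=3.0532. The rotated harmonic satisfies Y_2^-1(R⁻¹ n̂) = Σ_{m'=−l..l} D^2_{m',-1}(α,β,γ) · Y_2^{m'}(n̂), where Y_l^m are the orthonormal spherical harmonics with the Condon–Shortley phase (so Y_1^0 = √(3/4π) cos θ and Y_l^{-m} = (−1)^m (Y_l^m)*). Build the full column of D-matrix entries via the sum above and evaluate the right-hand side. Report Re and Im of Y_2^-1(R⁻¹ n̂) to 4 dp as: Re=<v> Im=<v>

Need the full column D^2_{m',-1} for m'=−2..2 at α=2.0892, β=0.102, γ=2.9463.
cos(β/2)=0.998700, sin(β/2)=0.050978
d^2_{-2,-1}: single k=1 term ⇒ +0.101559;  D = +0.067672+0.075728i
d^2_{-1,-1}: k∈[0..1] ⇒ +0.994809 -0.007776 = +0.987033;  D = +0.313401-0.935956i
d^2_{0,-1}: k∈[0..1] ⇒ -0.124383 +0.000324 = -0.124059;  D = +0.121701-0.024074i
d^2_{1,-1}: k∈[0..1] ⇒ +0.007776 -0.000007 = +0.007769;  D = +0.005086+0.005873i
d^2_{2,-1}: single k=0 term ⇒ -0.000265;  D = -0.000088+0.000250i
Y_2^{m'}(θ=2.5018,φ=3.0532) and Σ D·Y over m':
  (+0.0677+0.0757i)·(+0.1355+0.0242i)  (+0.3134-0.9360i)·(+0.3686+0.0327i)  (+0.1217-0.0241i)·(+0.2935+0.0000i)  (+0.0051+0.0059i)·(-0.3686+0.0327i)  (-0.0001+0.0002i)·(+0.1355-0.0242i)
Y_2^-1(R⁻¹ n̂) = +0.187069-0.331851i

Re=0.1871 Im=-0.3319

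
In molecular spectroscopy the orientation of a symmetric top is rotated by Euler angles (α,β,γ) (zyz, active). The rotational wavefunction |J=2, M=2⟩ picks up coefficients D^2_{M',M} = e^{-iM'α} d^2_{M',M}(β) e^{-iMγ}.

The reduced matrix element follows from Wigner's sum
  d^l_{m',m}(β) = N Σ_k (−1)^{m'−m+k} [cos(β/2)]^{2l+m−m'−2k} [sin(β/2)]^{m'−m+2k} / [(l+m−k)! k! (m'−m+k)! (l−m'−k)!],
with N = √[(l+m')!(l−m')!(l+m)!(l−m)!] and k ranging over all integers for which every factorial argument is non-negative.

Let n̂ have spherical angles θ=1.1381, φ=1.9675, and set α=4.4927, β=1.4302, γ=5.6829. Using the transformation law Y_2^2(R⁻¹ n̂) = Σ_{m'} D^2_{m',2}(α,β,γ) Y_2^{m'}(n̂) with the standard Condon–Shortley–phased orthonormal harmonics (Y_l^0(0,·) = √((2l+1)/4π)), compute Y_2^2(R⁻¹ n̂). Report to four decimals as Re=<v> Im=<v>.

Need the full column D^2_{m',2} for m'=−2..2 at α=4.4927, β=1.4302, γ=5.6829.
cos(β/2)=0.755028, sin(β/2)=0.655693
d^2_{-2,2}: single k=4 term ⇒ +0.184843;  D = -0.133829-0.127502i
d^2_{-1,2}: single k=3 term ⇒ +0.425691;  D = +0.353744-0.236808i
d^2_{0,2}: single k=2 term ⇒ +0.600347;  D = +0.217221+0.559671i
d^2_{1,2}: single k=1 term ⇒ +0.564442;  D = -0.558058+0.084649i
d^2_{2,2}: single k=0 term ⇒ +0.324976;  D = +0.022455-0.324199i
Y_2^{m'}(θ=1.1381,φ=1.9675) and Σ D·Y over m':
  (-0.1338-0.1275i)·(-0.2233+0.2269i)  (+0.3537-0.2368i)·(-0.1136-0.2713i)  (+0.2172+0.5597i)·(-0.1490+0.0000i)  (-0.5581+0.0846i)·(+0.1136-0.2713i)  (+0.0225-0.3242i)·(-0.2233-0.2269i)
Y_2^2(R⁻¹ n̂) = -0.197016+0.073946i

Re=-0.1970 Im=0.0739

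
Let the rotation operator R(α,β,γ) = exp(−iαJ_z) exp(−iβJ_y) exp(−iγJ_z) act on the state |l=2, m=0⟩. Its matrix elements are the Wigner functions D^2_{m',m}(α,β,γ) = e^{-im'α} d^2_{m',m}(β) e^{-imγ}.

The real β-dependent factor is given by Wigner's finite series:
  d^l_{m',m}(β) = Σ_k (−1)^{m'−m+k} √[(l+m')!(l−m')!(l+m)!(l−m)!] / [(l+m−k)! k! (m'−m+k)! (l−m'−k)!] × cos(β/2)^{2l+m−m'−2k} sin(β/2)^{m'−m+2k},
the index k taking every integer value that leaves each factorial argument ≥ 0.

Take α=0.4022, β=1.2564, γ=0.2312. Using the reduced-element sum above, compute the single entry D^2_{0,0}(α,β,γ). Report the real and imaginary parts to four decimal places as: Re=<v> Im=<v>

Re=-0.3566 Im=0.0000

D^2_{0,0}(0.4022,1.2564,0.2312) = e^{-i·0·0.4022}·d^2_{0,0}(1.2564)·e^{-i·0·0.2312}. Compute d first:
With c≡cos(β/2)=0.809087 and s≡sin(β/2)=0.587689, N=[2·2·2·2]^{1/2}=4.000000
Admissible k: 0..2 (factorial args all ≥0)
  k=0: (−1)^0·4.0000/(4)·0.8091^4·0.5877^0 = +0.428529
  k=1: (−1)^1·4.0000/(1)·0.8091^2·0.5877^2 = -0.904369
  k=2: (−1)^2·4.0000/(4)·0.8091^0·0.5877^4 = +0.119287
d^2_{0,0}(1.2564) = +0.428529 -0.904369 +0.119287 = -0.356554
D = (+1.000000+0.000000i)·(-0.356554)·(+1.000000+0.000000i) = -0.356554+0.000000i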